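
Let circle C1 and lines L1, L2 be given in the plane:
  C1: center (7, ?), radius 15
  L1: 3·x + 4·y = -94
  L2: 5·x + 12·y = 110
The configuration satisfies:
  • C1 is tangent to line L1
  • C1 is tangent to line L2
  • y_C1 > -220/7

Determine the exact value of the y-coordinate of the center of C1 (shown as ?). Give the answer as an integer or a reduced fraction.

1. [C1‖L1]  y_C1² + (115/2)y_C1 + 475 = 0  ⇒  y_C1 = -95/2 or -10
2. [C1‖L2]  y_C1² − (25/2)y_C1 − 225 = 0  ⇒  y_C1 = -10 or 45/2

-10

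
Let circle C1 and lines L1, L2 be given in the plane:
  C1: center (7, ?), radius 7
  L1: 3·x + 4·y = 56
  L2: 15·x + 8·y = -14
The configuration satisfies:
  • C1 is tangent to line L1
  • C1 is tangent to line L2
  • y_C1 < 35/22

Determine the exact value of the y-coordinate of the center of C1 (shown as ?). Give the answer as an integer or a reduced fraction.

0

1. [C1‖L1]  y_C1² − (35/2)y_C1 = 0  ⇒  y_C1 = 0 or 35/2
2. [C1‖L2]  y_C1² + (119/4)y_C1 = 0  ⇒  y_C1 = -119/4 or 0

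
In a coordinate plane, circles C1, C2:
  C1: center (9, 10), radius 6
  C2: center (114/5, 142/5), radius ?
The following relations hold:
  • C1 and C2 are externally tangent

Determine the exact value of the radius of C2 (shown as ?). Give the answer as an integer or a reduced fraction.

1. [ext C1·C2]  r_C2² + 12r_C2 − 493 = 0  ⇒  r_C2 = 17 (r>0 drops 1)

17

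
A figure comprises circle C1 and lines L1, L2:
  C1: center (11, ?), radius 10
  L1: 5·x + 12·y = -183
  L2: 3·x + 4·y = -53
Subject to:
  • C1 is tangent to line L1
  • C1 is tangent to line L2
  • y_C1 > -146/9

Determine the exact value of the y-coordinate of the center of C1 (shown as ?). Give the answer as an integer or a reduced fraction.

-9

1. [C1‖L1]  y_C1² + (119/3)y_C1 + 276 = 0  ⇒  y_C1 = -92/3 or -9
2. [C1‖L2]  y_C1² + 43y_C1 + 306 = 0  ⇒  y_C1 = -34 or -9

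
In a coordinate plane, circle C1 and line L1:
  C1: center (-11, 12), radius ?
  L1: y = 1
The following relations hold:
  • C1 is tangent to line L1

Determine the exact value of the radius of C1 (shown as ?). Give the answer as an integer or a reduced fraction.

1. [C1‖L1]  r_C1² − 121 = 0  ⇒  r_C1 = 11 (r>0 drops 1)

11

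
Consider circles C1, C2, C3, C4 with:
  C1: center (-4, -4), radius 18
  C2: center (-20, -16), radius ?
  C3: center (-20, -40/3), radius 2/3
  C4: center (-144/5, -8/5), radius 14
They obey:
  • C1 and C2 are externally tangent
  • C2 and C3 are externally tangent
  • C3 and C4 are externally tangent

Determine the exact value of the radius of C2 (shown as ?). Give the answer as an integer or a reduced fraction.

1. [ext C1·C2]  r_C2² + 36r_C2 − 76 = 0  ⇒  r_C2 = 2 (r>0 drops 1)
2. [ext C2·C3]  r_C2² + (4/3)r_C2 − 20/3 = 0  ⇒  r_C2 = 2 (r>0 drops 1)

2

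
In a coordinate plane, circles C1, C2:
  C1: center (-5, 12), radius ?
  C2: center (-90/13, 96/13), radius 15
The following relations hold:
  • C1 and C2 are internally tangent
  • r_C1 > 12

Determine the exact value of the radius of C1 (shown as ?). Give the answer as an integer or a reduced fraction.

20

1. [int C1,C2]  r_C1² − 30r_C1 + 200 = 0  ⇒  r_C1 = 10 or 20
2. given r_C1 > 12: keep 20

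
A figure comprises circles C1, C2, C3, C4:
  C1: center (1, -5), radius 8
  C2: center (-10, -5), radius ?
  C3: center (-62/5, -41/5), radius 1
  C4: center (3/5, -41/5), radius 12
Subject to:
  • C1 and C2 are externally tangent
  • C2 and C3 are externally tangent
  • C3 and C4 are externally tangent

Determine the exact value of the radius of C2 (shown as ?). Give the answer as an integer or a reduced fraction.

1. [ext C1·C2]  r_C2² + 16r_C2 − 57 = 0  ⇒  r_C2 = 3 (r>0 drops 1)
2. [ext C2·C3]  r_C2² + 2r_C2 − 15 = 0  ⇒  r_C2 = 3 (r>0 drops 1)

3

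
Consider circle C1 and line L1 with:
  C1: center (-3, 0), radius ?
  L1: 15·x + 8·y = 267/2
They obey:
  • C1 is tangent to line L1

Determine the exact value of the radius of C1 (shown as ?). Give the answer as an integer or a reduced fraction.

1. [C1‖L1]  r_C1² − 441/4 = 0  ⇒  r_C1 = 21/2 (r>0 drops 1)

21/2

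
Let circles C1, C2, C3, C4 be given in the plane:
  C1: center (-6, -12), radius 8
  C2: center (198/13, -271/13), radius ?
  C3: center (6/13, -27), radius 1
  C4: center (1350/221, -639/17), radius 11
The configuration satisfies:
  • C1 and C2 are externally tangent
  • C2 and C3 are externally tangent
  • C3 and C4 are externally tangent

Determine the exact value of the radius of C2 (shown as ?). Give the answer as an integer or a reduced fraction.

1. [ext C1·C2]  r_C2² + 16r_C2 − 465 = 0  ⇒  r_C2 = 15 (r>0 drops 1)
2. [ext C2·C3]  r_C2² + 2r_C2 − 255 = 0  ⇒  r_C2 = 15 (r>0 drops 1)

15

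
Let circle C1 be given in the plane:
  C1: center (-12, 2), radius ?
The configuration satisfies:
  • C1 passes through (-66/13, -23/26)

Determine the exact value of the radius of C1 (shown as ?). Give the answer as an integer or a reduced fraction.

15/2

1. [C1∋P]  r_C1² − 225/4 = 0  ⇒  r_C1 = 15/2 (r>0 drops 1)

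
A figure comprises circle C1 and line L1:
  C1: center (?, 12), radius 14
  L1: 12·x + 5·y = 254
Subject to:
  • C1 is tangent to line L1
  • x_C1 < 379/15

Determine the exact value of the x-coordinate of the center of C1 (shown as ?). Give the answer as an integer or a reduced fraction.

1

1. [C1‖L1]  x_C1² − (97/3)x_C1 + 94/3 = 0  ⇒  x_C1 = 1 or 94/3
2. given x_C1 < 379/15: keep 1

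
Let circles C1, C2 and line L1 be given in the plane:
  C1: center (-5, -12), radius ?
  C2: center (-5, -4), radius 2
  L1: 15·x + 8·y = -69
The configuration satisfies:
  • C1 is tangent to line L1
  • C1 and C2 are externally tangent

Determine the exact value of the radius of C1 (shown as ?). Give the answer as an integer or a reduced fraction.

6

1. [C1‖L1]  r_C1² − 36 = 0  ⇒  r_C1 = 6 (r>0 drops 1)
2. [ext C1·C2]  r_C1² + 4r_C1 − 60 = 0  ⇒  r_C1 = 6 (r>0 drops 1)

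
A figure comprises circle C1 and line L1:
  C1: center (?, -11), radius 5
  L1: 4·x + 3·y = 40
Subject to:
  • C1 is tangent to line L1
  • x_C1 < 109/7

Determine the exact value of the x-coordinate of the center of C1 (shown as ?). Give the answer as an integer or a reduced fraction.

1. [C1‖L1]  x_C1² − (73/2)x_C1 + 294 = 0  ⇒  x_C1 = 12 or 49/2
2. given x_C1 < 109/7: keep 12

12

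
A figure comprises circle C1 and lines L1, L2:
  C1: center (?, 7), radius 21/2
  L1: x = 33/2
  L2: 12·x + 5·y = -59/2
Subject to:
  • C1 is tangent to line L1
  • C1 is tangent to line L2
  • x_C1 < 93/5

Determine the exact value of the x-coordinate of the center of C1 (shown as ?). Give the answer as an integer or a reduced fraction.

6

1. [C1‖L1]  x_C1² − 33x_C1 + 162 = 0  ⇒  x_C1 = 6 or 27
2. [C1‖L2]  x_C1² + (43/4)x_C1 − 201/2 = 0  ⇒  x_C1 = -67/4 or 6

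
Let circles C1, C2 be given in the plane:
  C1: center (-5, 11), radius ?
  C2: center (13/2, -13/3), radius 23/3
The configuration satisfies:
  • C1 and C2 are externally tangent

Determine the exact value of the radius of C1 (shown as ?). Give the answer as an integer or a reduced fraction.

1. [ext C1·C2]  r_C1² + (46/3)r_C1 − 3703/12 = 0  ⇒  r_C1 = 23/2 (r>0 drops 1)

23/2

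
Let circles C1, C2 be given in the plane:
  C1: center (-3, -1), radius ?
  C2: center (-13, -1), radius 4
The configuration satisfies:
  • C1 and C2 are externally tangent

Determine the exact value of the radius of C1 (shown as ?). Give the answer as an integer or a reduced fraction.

6

1. [ext C1·C2]  r_C1² + 8r_C1 − 84 = 0  ⇒  r_C1 = 6 (r>0 drops 1)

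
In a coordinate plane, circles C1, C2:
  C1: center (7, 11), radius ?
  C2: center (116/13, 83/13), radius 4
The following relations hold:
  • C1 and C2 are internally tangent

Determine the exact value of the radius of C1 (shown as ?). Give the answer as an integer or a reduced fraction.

1. [int C1,C2]  r_C1² − 8r_C1 − 9 = 0  ⇒  r_C1 = 9 (r>0 drops 1)

9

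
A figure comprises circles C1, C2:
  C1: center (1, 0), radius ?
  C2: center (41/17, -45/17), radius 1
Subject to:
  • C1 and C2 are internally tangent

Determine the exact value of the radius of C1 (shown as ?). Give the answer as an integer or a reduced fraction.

1. [int C1,C2]  r_C1² − 2r_C1 − 8 = 0  ⇒  r_C1 = 4 (r>0 drops 1)

4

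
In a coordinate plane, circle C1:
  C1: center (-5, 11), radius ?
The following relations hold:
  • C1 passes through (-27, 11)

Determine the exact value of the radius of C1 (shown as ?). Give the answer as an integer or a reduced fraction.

1. [C1∋P]  r_C1² − 484 = 0  ⇒  r_C1 = 22 (r>0 drops 1)

22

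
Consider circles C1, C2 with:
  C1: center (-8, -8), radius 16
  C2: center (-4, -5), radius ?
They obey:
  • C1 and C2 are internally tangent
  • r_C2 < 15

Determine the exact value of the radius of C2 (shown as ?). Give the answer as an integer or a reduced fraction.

11

1. [int C1,C2]  r_C2² − 32r_C2 + 231 = 0  ⇒  r_C2 = 11 or 21
2. given r_C2 < 15: keep 11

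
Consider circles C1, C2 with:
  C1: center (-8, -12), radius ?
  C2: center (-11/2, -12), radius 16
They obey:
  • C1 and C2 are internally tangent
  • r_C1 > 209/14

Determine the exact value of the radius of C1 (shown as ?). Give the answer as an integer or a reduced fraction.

1. [int C1,C2]  r_C1² − 32r_C1 + 999/4 = 0  ⇒  r_C1 = 27/2 or 37/2
2. given r_C1 > 209/14: keep 37/2

37/2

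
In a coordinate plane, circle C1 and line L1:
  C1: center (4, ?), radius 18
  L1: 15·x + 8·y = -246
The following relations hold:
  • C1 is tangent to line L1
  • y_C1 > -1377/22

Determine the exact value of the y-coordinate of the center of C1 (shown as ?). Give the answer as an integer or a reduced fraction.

1. [C1‖L1]  y_C1² + (153/2)y_C1 = 0  ⇒  y_C1 = -153/2 or 0
2. given y_C1 > -1377/22: keep 0

0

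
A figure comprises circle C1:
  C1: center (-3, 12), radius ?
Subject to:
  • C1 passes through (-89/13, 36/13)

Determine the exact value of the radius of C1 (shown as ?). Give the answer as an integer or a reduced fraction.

1. [C1∋P]  r_C1² − 100 = 0  ⇒  r_C1 = 10 (r>0 drops 1)

10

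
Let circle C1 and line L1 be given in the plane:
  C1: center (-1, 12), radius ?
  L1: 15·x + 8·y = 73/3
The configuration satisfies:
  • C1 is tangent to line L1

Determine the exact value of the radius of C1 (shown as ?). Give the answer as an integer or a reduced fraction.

10/3

1. [C1‖L1]  r_C1² − 100/9 = 0  ⇒  r_C1 = 10/3 (r>0 drops 1)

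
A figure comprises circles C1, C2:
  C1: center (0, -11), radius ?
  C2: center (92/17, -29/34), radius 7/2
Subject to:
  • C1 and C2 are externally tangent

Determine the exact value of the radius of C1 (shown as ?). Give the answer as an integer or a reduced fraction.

1. [ext C1·C2]  r_C1² + 7r_C1 − 120 = 0  ⇒  r_C1 = 8 (r>0 drops 1)

8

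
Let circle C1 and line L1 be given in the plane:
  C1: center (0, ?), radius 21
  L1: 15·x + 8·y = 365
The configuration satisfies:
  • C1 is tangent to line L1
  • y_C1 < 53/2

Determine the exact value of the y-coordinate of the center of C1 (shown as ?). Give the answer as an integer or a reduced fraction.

1

1. [C1‖L1]  y_C1² − (365/4)y_C1 + 361/4 = 0  ⇒  y_C1 = 1 or 361/4
2. given y_C1 < 53/2: keep 1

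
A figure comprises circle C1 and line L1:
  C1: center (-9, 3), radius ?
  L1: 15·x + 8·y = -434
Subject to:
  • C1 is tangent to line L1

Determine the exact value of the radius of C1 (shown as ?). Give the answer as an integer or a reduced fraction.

1. [C1‖L1]  r_C1² − 361 = 0  ⇒  r_C1 = 19 (r>0 drops 1)

19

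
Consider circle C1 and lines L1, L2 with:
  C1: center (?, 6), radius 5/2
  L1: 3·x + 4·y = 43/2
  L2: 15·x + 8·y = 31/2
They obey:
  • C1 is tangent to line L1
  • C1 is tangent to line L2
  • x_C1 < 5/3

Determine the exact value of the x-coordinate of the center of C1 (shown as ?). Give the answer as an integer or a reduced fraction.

1. [C1‖L1]  x_C1² + (5/3)x_C1 − 50/3 = 0  ⇒  x_C1 = -5 or 10/3
2. [C1‖L2]  x_C1² + (13/3)x_C1 − 10/3 = 0  ⇒  x_C1 = -5 or 2/3

-5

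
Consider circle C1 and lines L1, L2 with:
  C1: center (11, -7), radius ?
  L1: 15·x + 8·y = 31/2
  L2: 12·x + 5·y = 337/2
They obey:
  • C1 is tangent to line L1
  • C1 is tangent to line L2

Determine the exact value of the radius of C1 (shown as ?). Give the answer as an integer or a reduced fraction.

1. [C1‖L1]  r_C1² − 121/4 = 0  ⇒  r_C1 = 11/2 (r>0 drops 1)
2. [C1‖L2]  r_C1² − 121/4 = 0  ⇒  r_C1 = 11/2 (r>0 drops 1)

11/2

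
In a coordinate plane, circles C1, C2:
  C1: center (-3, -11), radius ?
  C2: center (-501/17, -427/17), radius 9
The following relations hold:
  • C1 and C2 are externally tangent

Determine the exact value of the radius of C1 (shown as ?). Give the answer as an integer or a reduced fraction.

1. [ext C1·C2]  r_C1² + 18r_C1 − 819 = 0  ⇒  r_C1 = 21 (r>0 drops 1)

21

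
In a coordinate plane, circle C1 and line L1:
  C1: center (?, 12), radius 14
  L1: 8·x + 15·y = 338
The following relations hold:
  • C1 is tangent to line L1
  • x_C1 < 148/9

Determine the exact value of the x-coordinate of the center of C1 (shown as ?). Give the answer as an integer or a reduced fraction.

1. [C1‖L1]  x_C1² − (79/2)x_C1 − 495 = 0  ⇒  x_C1 = -10 or 99/2
2. given x_C1 < 148/9: keep -10

-10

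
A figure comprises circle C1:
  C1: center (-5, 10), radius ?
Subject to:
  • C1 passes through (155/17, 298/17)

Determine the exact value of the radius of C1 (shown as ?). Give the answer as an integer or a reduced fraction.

1. [C1∋P]  r_C1² − 256 = 0  ⇒  r_C1 = 16 (r>0 drops 1)

16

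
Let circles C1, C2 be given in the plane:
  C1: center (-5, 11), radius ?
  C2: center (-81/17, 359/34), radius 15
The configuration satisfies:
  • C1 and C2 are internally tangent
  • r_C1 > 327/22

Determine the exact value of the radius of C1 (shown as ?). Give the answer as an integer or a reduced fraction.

1. [int C1,C2]  r_C1² − 30r_C1 + 899/4 = 0  ⇒  r_C1 = 29/2 or 31/2
2. given r_C1 > 327/22: keep 31/2

31/2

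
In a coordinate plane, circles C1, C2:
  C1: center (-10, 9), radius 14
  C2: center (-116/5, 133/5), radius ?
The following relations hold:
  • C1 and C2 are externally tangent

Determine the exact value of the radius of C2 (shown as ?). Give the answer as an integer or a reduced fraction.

8

1. [ext C1·C2]  r_C2² + 28r_C2 − 288 = 0  ⇒  r_C2 = 8 (r>0 drops 1)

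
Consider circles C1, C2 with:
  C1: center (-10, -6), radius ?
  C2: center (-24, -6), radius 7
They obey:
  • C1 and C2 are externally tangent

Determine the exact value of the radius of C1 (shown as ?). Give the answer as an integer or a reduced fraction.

7

1. [ext C1·C2]  r_C1² + 14r_C1 − 147 = 0  ⇒  r_C1 = 7 (r>0 drops 1)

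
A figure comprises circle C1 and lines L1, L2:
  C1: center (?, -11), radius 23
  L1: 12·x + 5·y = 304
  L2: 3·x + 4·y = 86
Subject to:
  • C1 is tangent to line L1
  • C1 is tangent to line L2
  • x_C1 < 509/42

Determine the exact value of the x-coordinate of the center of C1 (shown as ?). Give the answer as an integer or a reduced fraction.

5

1. [C1‖L1]  x_C1² − (359/6)x_C1 + 1645/6 = 0  ⇒  x_C1 = 5 or 329/6
2. [C1‖L2]  x_C1² − (260/3)x_C1 + 1225/3 = 0  ⇒  x_C1 = 5 or 245/3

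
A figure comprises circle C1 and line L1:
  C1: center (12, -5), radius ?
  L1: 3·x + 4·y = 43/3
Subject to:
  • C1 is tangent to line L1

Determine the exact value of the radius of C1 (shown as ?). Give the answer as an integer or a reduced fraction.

1/3

1. [C1‖L1]  r_C1² − 1/9 = 0  ⇒  r_C1 = 1/3 (r>0 drops 1)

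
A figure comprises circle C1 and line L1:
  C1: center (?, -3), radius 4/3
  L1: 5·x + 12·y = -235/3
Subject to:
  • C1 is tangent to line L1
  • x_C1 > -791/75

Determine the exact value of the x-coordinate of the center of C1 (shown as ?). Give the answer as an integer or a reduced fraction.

-5

1. [C1‖L1]  x_C1² + (254/15)x_C1 + 179/3 = 0  ⇒  x_C1 = -179/15 or -5
2. given x_C1 > -791/75: keep -5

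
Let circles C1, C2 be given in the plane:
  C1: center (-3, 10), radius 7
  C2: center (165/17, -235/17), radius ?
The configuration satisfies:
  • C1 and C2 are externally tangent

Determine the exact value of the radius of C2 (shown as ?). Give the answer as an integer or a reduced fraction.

1. [ext C1·C2]  r_C2² + 14r_C2 − 680 = 0  ⇒  r_C2 = 20 (r>0 drops 1)

20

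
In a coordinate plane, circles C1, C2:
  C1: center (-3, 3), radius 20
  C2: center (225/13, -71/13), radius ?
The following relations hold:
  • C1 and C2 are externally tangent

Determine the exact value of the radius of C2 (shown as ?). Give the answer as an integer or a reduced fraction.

1. [ext C1·C2]  r_C2² + 40r_C2 − 84 = 0  ⇒  r_C2 = 2 (r>0 drops 1)

2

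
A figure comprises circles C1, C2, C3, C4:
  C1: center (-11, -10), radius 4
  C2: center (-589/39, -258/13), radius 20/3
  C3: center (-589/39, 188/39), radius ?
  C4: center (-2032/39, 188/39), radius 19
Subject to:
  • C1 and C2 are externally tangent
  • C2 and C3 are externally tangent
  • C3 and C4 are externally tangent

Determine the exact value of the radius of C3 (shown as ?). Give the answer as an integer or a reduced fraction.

18

1. [ext C2·C3]  r_C3² + (40/3)r_C3 − 564 = 0  ⇒  r_C3 = 18 (r>0 drops 1)
2. [ext C3·C4]  r_C3² + 38r_C3 − 1008 = 0  ⇒  r_C3 = 18 (r>0 drops 1)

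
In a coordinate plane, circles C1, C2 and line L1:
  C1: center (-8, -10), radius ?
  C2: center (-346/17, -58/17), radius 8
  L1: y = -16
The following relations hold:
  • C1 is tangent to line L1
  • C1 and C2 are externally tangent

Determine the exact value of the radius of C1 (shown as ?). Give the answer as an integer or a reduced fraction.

6

1. [C1‖L1]  r_C1² − 36 = 0  ⇒  r_C1 = 6 (r>0 drops 1)
2. [ext C1·C2]  r_C1² + 16r_C1 − 132 = 0  ⇒  r_C1 = 6 (r>0 drops 1)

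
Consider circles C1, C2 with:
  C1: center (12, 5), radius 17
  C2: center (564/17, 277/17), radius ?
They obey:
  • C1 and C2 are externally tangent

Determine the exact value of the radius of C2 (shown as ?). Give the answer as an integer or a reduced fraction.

1. [ext C1·C2]  r_C2² + 34r_C2 − 287 = 0  ⇒  r_C2 = 7 (r>0 drops 1)

7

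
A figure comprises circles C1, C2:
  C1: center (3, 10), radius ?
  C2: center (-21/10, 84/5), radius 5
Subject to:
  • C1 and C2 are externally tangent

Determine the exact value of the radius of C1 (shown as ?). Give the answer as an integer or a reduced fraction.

1. [ext C1·C2]  r_C1² + 10r_C1 − 189/4 = 0  ⇒  r_C1 = 7/2 (r>0 drops 1)

7/2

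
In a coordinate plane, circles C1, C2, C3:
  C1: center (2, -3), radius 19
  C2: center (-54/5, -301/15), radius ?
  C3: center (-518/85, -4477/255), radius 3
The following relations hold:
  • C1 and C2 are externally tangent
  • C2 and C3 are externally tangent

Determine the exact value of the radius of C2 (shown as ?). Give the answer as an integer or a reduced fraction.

7/3

1. [ext C1·C2]  r_C2² + 38r_C2 − 847/9 = 0  ⇒  r_C2 = 7/3 (r>0 drops 1)
2. [ext C2·C3]  r_C2² + 6r_C2 − 175/9 = 0  ⇒  r_C2 = 7/3 (r>0 drops 1)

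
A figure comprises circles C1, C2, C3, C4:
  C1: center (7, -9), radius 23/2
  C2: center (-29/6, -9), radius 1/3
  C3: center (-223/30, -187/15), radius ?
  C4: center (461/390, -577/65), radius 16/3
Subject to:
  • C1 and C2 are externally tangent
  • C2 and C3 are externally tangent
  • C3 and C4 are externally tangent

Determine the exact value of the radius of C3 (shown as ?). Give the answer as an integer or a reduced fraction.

1. [ext C2·C3]  r_C3² + (2/3)r_C3 − 56/3 = 0  ⇒  r_C3 = 4 (r>0 drops 1)
2. [ext C3·C4]  r_C3² + (32/3)r_C3 − 176/3 = 0  ⇒  r_C3 = 4 (r>0 drops 1)

4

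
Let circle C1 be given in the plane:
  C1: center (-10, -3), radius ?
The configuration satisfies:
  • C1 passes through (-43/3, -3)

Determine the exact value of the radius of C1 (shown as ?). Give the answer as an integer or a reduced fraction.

13/3

1. [C1∋P]  r_C1² − 169/9 = 0  ⇒  r_C1 = 13/3 (r>0 drops 1)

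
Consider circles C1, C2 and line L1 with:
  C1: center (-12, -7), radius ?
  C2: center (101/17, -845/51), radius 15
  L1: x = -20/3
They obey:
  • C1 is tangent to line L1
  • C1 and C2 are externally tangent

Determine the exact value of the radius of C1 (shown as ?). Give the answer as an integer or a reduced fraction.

1. [C1‖L1]  r_C1² − 256/9 = 0  ⇒  r_C1 = 16/3 (r>0 drops 1)
2. [ext C1·C2]  r_C1² + 30r_C1 − 1696/9 = 0  ⇒  r_C1 = 16/3 (r>0 drops 1)

16/3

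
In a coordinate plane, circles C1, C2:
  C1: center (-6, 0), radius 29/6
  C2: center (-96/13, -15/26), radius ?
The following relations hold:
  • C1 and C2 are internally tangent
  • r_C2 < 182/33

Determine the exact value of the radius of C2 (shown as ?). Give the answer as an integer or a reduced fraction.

10/3

1. [int C1,C2]  r_C2² − (29/3)r_C2 + 190/9 = 0  ⇒  r_C2 = 10/3 or 19/3
2. given r_C2 < 182/33: keep 10/3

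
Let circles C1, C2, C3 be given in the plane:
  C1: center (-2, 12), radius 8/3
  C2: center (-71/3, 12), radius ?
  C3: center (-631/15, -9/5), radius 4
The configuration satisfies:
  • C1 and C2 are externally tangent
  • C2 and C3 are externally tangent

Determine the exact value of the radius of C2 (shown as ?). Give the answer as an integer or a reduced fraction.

1. [ext C1·C2]  r_C2² + (16/3)r_C2 − 1387/3 = 0  ⇒  r_C2 = 19 (r>0 drops 1)
2. [ext C2·C3]  r_C2² + 8r_C2 − 513 = 0  ⇒  r_C2 = 19 (r>0 drops 1)

19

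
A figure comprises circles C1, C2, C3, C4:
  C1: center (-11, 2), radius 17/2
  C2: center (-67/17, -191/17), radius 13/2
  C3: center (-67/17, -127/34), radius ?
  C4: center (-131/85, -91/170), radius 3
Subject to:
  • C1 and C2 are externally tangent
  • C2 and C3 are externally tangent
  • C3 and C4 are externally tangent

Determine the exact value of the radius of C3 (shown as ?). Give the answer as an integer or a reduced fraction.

1. [ext C2·C3]  r_C3² + 13r_C3 − 14 = 0  ⇒  r_C3 = 1 (r>0 drops 1)
2. [ext C3·C4]  r_C3² + 6r_C3 − 7 = 0  ⇒  r_C3 = 1 (r>0 drops 1)

1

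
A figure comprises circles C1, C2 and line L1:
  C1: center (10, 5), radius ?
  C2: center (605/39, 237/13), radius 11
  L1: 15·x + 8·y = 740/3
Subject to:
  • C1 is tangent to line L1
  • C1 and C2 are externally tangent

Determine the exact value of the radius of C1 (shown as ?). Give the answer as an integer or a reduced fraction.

10/3

1. [C1‖L1]  r_C1² − 100/9 = 0  ⇒  r_C1 = 10/3 (r>0 drops 1)
2. [ext C1·C2]  r_C1² + 22r_C1 − 760/9 = 0  ⇒  r_C1 = 10/3 (r>0 drops 1)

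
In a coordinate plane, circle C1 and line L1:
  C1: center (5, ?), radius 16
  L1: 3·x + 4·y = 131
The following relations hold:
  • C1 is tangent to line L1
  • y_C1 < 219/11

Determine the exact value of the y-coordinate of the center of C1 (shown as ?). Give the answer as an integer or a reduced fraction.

1. [C1‖L1]  y_C1² − 58y_C1 + 441 = 0  ⇒  y_C1 = 9 or 49
2. given y_C1 < 219/11: keep 9

9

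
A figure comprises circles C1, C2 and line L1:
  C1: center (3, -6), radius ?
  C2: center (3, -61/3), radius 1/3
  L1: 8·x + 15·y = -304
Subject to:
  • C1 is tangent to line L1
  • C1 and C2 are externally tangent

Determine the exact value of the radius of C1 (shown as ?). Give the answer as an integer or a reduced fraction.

1. [C1‖L1]  r_C1² − 196 = 0  ⇒  r_C1 = 14 (r>0 drops 1)
2. [ext C1·C2]  r_C1² + (2/3)r_C1 − 616/3 = 0  ⇒  r_C1 = 14 (r>0 drops 1)

14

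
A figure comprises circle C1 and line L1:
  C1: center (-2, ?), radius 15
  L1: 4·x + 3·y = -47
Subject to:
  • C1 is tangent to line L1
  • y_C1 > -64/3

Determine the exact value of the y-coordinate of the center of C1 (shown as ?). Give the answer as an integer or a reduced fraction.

12

1. [C1‖L1]  y_C1² + 26y_C1 − 456 = 0  ⇒  y_C1 = -38 or 12
2. given y_C1 > -64/3: keep 12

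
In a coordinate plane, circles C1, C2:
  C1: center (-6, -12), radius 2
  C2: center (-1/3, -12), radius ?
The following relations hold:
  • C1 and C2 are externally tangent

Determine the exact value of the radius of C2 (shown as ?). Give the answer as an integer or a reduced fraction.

11/3

1. [ext C1·C2]  r_C2² + 4r_C2 − 253/9 = 0  ⇒  r_C2 = 11/3 (r>0 drops 1)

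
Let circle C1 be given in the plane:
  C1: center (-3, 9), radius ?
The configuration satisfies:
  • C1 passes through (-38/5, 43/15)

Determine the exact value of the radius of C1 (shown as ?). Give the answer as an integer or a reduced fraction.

23/3

1. [C1∋P]  r_C1² − 529/9 = 0  ⇒  r_C1 = 23/3 (r>0 drops 1)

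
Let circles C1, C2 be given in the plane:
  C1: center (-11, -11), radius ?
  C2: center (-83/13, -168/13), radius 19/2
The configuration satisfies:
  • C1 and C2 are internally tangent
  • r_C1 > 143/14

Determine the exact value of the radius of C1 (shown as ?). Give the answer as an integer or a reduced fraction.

1. [int C1,C2]  r_C1² − 19r_C1 + 261/4 = 0  ⇒  r_C1 = 9/2 or 29/2
2. given r_C1 > 143/14: keep 29/2

29/2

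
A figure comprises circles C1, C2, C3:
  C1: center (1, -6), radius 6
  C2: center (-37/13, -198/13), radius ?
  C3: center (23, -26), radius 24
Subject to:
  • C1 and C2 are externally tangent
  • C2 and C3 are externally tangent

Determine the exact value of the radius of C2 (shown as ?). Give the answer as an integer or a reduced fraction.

1. [ext C1·C2]  r_C2² + 12r_C2 − 64 = 0  ⇒  r_C2 = 4 (r>0 drops 1)
2. [ext C2·C3]  r_C2² + 48r_C2 − 208 = 0  ⇒  r_C2 = 4 (r>0 drops 1)

4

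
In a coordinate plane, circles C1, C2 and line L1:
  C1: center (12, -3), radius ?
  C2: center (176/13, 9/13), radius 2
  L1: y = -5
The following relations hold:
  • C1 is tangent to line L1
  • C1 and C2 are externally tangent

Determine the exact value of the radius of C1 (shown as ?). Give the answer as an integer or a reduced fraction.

1. [C1‖L1]  r_C1² − 4 = 0  ⇒  r_C1 = 2 (r>0 drops 1)
2. [ext C1·C2]  r_C1² + 4r_C1 − 12 = 0  ⇒  r_C1 = 2 (r>0 drops 1)

2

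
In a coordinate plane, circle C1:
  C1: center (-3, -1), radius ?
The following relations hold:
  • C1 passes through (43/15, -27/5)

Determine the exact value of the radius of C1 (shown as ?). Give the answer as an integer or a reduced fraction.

22/3

1. [C1∋P]  r_C1² − 484/9 = 0  ⇒  r_C1 = 22/3 (r>0 drops 1)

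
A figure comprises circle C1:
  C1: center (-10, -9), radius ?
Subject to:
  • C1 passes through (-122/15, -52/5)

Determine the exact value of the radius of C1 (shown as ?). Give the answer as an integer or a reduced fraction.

1. [C1∋P]  r_C1² − 49/9 = 0  ⇒  r_C1 = 7/3 (r>0 drops 1)

7/3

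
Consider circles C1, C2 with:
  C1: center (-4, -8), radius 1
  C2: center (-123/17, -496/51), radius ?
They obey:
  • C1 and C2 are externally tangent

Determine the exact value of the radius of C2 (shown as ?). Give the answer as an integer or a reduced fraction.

1. [ext C1·C2]  r_C2² + 2r_C2 − 112/9 = 0  ⇒  r_C2 = 8/3 (r>0 drops 1)

8/3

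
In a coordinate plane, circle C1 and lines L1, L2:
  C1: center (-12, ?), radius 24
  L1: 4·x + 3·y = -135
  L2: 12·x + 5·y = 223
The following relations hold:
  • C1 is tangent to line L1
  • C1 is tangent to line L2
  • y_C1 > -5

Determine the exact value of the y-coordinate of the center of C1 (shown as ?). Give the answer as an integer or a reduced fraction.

1. [C1‖L1]  y_C1² + 58y_C1 − 759 = 0  ⇒  y_C1 = -69 or 11
2. [C1‖L2]  y_C1² − (734/5)y_C1 + 7469/5 = 0  ⇒  y_C1 = 11 or 679/5

11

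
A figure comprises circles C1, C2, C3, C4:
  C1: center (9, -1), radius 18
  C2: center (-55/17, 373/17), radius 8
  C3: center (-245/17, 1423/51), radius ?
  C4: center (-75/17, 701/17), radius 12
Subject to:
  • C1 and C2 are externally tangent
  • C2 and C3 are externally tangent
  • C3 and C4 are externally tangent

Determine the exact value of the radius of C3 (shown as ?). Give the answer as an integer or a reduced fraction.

14/3

1. [ext C2·C3]  r_C3² + 16r_C3 − 868/9 = 0  ⇒  r_C3 = 14/3 (r>0 drops 1)
2. [ext C3·C4]  r_C3² + 24r_C3 − 1204/9 = 0  ⇒  r_C3 = 14/3 (r>0 drops 1)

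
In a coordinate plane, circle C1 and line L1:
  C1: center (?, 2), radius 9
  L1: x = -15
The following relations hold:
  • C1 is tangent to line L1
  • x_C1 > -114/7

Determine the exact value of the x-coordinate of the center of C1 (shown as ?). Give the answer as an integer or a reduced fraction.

1. [C1‖L1]  x_C1² + 30x_C1 + 144 = 0  ⇒  x_C1 = -24 or -6
2. given x_C1 > -114/7: keep -6

-6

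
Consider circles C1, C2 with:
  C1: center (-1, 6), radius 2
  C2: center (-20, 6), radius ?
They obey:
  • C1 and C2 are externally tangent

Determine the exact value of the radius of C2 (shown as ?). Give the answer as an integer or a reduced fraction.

1. [ext C1·C2]  r_C2² + 4r_C2 − 357 = 0  ⇒  r_C2 = 17 (r>0 drops 1)

17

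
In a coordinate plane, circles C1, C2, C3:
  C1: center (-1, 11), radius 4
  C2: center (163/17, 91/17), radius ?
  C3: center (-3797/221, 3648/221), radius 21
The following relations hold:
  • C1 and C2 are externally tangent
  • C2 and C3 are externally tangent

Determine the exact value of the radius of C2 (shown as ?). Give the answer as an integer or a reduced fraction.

8

1. [ext C1·C2]  r_C2² + 8r_C2 − 128 = 0  ⇒  r_C2 = 8 (r>0 drops 1)
2. [ext C2·C3]  r_C2² + 42r_C2 − 400 = 0  ⇒  r_C2 = 8 (r>0 drops 1)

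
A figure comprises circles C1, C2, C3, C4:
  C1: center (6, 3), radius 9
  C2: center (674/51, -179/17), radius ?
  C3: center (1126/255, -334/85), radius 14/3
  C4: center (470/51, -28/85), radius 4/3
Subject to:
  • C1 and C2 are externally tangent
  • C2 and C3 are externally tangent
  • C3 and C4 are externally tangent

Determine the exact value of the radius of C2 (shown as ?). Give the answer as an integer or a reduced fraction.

19/3

1. [ext C1·C2]  r_C2² + 18r_C2 − 1387/9 = 0  ⇒  r_C2 = 19/3 (r>0 drops 1)
2. [ext C2·C3]  r_C2² + (28/3)r_C2 − 893/9 = 0  ⇒  r_C2 = 19/3 (r>0 drops 1)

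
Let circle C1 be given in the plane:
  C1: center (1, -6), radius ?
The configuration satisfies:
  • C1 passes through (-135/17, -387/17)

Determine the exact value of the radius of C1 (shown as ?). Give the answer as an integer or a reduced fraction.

19

1. [C1∋P]  r_C1² − 361 = 0  ⇒  r_C1 = 19 (r>0 drops 1)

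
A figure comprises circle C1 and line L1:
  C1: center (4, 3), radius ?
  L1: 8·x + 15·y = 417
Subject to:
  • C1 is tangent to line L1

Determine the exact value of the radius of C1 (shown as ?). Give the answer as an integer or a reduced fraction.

20

1. [C1‖L1]  r_C1² − 400 = 0  ⇒  r_C1 = 20 (r>0 drops 1)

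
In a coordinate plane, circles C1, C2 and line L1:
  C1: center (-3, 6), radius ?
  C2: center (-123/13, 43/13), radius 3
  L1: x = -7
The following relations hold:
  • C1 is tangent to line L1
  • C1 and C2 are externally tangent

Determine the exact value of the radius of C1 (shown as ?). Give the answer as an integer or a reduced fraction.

1. [C1‖L1]  r_C1² − 16 = 0  ⇒  r_C1 = 4 (r>0 drops 1)
2. [ext C1·C2]  r_C1² + 6r_C1 − 40 = 0  ⇒  r_C1 = 4 (r>0 drops 1)

4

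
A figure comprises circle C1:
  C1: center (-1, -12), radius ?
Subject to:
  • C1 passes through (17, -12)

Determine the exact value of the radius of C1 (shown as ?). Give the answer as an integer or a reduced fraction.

1. [C1∋P]  r_C1² − 324 = 0  ⇒  r_C1 = 18 (r>0 drops 1)

18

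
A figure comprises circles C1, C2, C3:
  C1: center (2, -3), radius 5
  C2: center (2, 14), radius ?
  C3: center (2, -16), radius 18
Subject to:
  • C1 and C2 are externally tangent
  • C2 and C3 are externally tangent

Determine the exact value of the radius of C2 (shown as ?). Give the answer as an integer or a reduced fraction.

1. [ext C1·C2]  r_C2² + 10r_C2 − 264 = 0  ⇒  r_C2 = 12 (r>0 drops 1)
2. [ext C2·C3]  r_C2² + 36r_C2 − 576 = 0  ⇒  r_C2 = 12 (r>0 drops 1)

12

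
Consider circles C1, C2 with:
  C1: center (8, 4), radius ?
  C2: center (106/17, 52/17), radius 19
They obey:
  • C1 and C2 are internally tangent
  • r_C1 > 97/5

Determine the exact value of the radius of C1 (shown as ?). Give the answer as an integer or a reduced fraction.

1. [int C1,C2]  r_C1² − 38r_C1 + 357 = 0  ⇒  r_C1 = 17 or 21
2. given r_C1 > 97/5: keep 21

21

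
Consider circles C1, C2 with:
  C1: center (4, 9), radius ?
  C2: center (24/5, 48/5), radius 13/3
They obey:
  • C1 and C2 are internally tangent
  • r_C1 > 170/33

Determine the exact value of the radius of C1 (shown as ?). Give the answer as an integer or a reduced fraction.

16/3

1. [int C1,C2]  r_C1² − (26/3)r_C1 + 160/9 = 0  ⇒  r_C1 = 10/3 or 16/3
2. given r_C1 > 170/33: keep 16/3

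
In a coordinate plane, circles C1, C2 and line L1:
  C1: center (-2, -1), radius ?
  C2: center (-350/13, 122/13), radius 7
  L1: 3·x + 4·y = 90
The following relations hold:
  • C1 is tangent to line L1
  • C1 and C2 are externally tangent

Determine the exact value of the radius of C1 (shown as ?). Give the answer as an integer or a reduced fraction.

20

1. [C1‖L1]  r_C1² − 400 = 0  ⇒  r_C1 = 20 (r>0 drops 1)
2. [ext C1·C2]  r_C1² + 14r_C1 − 680 = 0  ⇒  r_C1 = 20 (r>0 drops 1)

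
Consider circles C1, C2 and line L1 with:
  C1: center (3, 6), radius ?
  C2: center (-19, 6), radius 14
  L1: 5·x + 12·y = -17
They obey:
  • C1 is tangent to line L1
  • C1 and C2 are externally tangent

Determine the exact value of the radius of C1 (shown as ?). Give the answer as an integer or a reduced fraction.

8

1. [C1‖L1]  r_C1² − 64 = 0  ⇒  r_C1 = 8 (r>0 drops 1)
2. [ext C1·C2]  r_C1² + 28r_C1 − 288 = 0  ⇒  r_C1 = 8 (r>0 drops 1)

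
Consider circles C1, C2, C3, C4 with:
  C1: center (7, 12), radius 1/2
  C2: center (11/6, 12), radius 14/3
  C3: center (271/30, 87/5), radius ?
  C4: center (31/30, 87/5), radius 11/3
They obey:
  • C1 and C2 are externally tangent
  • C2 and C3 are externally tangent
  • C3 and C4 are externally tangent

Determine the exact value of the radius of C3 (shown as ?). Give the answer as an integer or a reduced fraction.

13/3

1. [ext C2·C3]  r_C3² + (28/3)r_C3 − 533/9 = 0  ⇒  r_C3 = 13/3 (r>0 drops 1)
2. [ext C3·C4]  r_C3² + (22/3)r_C3 − 455/9 = 0  ⇒  r_C3 = 13/3 (r>0 drops 1)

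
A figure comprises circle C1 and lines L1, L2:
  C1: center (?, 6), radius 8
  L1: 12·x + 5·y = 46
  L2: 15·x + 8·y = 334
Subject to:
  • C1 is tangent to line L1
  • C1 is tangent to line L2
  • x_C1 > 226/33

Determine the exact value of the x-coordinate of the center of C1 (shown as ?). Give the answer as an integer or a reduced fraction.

1. [C1‖L1]  x_C1² − (8/3)x_C1 − 220/3 = 0  ⇒  x_C1 = -22/3 or 10
2. [C1‖L2]  x_C1² − (572/15)x_C1 + 844/3 = 0  ⇒  x_C1 = 10 or 422/15

10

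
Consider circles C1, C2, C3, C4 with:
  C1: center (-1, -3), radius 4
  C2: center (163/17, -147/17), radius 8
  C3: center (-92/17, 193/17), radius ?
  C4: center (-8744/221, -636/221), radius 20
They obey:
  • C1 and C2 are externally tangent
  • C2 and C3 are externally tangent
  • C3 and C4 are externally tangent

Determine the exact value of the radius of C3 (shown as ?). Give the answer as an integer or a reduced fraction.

1. [ext C2·C3]  r_C3² + 16r_C3 − 561 = 0  ⇒  r_C3 = 17 (r>0 drops 1)
2. [ext C3·C4]  r_C3² + 40r_C3 − 969 = 0  ⇒  r_C3 = 17 (r>0 drops 1)

17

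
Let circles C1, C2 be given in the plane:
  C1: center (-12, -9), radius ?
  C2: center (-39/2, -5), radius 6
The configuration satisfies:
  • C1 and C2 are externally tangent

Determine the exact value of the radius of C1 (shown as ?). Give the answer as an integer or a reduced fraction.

1. [ext C1·C2]  r_C1² + 12r_C1 − 145/4 = 0  ⇒  r_C1 = 5/2 (r>0 drops 1)

5/2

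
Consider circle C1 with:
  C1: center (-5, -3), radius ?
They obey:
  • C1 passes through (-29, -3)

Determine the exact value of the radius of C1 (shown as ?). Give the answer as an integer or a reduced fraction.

1. [C1∋P]  r_C1² − 576 = 0  ⇒  r_C1 = 24 (r>0 drops 1)

24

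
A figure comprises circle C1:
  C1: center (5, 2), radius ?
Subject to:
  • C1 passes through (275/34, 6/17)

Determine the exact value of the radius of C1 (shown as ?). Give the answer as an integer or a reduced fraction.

1. [C1∋P]  r_C1² − 49/4 = 0  ⇒  r_C1 = 7/2 (r>0 drops 1)

7/2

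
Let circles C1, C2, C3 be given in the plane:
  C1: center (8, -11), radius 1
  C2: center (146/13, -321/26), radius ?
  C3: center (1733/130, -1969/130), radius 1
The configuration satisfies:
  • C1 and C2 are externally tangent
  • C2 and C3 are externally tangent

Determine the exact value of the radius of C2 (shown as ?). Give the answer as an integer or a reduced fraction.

1. [ext C1·C2]  r_C2² + 2r_C2 − 45/4 = 0  ⇒  r_C2 = 5/2 (r>0 drops 1)
2. [ext C2·C3]  r_C2² + 2r_C2 − 45/4 = 0  ⇒  r_C2 = 5/2 (r>0 drops 1)

5/2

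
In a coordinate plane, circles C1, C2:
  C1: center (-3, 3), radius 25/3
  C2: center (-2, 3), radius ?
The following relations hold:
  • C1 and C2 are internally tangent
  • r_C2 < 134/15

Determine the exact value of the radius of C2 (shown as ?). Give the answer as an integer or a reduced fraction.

1. [int C1,C2]  r_C2² − (50/3)r_C2 + 616/9 = 0  ⇒  r_C2 = 22/3 or 28/3
2. given r_C2 < 134/15: keep 22/3

22/3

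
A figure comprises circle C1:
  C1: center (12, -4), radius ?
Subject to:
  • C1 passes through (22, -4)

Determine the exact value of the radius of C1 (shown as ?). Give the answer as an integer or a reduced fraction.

10

1. [C1∋P]  r_C1² − 100 = 0  ⇒  r_C1 = 10 (r>0 drops 1)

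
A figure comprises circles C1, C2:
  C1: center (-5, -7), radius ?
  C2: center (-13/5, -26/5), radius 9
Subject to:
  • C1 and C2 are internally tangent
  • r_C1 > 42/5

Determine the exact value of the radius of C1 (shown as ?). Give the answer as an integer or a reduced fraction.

12

1. [int C1,C2]  r_C1² − 18r_C1 + 72 = 0  ⇒  r_C1 = 6 or 12
2. given r_C1 > 42/5: keep 12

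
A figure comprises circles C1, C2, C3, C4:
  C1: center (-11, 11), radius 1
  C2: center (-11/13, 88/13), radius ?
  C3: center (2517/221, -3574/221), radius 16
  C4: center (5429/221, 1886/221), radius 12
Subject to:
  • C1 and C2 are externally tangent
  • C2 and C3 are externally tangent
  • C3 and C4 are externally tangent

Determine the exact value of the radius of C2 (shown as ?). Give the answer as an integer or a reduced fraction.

10

1. [ext C1·C2]  r_C2² + 2r_C2 − 120 = 0  ⇒  r_C2 = 10 (r>0 drops 1)
2. [ext C2·C3]  r_C2² + 32r_C2 − 420 = 0  ⇒  r_C2 = 10 (r>0 drops 1)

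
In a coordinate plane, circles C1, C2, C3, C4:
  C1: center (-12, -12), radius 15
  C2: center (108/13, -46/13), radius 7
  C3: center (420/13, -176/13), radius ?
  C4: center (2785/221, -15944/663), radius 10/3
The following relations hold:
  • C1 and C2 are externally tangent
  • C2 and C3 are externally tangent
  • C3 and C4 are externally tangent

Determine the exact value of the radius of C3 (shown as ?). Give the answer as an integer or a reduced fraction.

1. [ext C2·C3]  r_C3² + 14r_C3 − 627 = 0  ⇒  r_C3 = 19 (r>0 drops 1)
2. [ext C3·C4]  r_C3² + (20/3)r_C3 − 1463/3 = 0  ⇒  r_C3 = 19 (r>0 drops 1)

19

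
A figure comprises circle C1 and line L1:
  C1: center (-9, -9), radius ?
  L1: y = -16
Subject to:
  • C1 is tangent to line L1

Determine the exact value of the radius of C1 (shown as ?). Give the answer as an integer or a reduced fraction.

7

1. [C1‖L1]  r_C1² − 49 = 0  ⇒  r_C1 = 7 (r>0 drops 1)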